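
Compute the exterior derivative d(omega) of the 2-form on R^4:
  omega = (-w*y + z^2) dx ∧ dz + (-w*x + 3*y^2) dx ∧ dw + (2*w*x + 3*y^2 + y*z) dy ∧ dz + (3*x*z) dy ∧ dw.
d(omega) = (3*w) dx ∧ dy ∧ dz + (-y) dx ∧ dz ∧ dw + (-6*y + 3*z) dx ∧ dy ∧ dw + (-x) dy ∧ dz ∧ dw

For a 2-form omega = sum_{i<j} g_{ij} dx_i ∧ dx_j, the exterior derivative is
  d(omega) = sum_{i<j} d(g_{ij}) ∧ dx_i ∧ dx_j = sum_{i<j, k} (∂g_{ij}/∂x_k) dx_k ∧ dx_i ∧ dx_j.
Expand each term, using dx_k ∧ dx_i ∧ dx_j = sgn(permutation) dx_{(a)} ∧ dx_{(b)} ∧ dx_{(c)} with (a < b < c) sorted:
  d(-w*y + z^2) includes (∂/∂y)(-w*y + z^2) dy = (-w) dy, which multiplied by dx ∧ dz gives (w) dx ∧ dy ∧ dz
  d(-w*y + z^2) includes (∂/∂w)(-w*y + z^2) dw = (-y) dw, which multiplied by dx ∧ dz gives (-y) dx ∧ dz ∧ dw
  d(-w*x + 3*y^2) includes (∂/∂y)(-w*x + 3*y^2) dy = (6*y) dy, which multiplied by dx ∧ dw gives (-6*y) dx ∧ dy ∧ dw
  d(2*w*x + 3*y^2 + y*z) includes (∂/∂x)(2*w*x + 3*y^2 + y*z) dx = (2*w) dx, which multiplied by dy ∧ dz gives (2*w) dx ∧ dy ∧ dz
  d(2*w*x + 3*y^2 + y*z) includes (∂/∂w)(2*w*x + 3*y^2 + y*z) dw = (2*x) dw, which multiplied by dy ∧ dz gives (2*x) dy ∧ dz ∧ dw
  d(3*x*z) includes (∂/∂x)(3*x*z) dx = (3*z) dx, which multiplied by dy ∧ dw gives (3*z) dx ∧ dy ∧ dw
  d(3*x*z) includes (∂/∂z)(3*x*z) dz = (3*x) dz, which multiplied by dy ∧ dw gives (-3*x) dy ∧ dz ∧ dw
Collecting like 3-forms: d(omega) = (3*w) dx ∧ dy ∧ dz + (-y) dx ∧ dz ∧ dw + (-6*y + 3*z) dx ∧ dy ∧ dw + (-x) dy ∧ dz ∧ dw.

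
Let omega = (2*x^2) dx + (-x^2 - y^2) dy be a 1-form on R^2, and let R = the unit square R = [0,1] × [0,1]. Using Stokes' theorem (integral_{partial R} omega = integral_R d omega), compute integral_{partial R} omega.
integral_(partial R) omega = -1

Stokes: integral_partial_R omega = integral_R d omega with d omega = (∂Q/∂x - ∂P/∂y) dx ∧ dy.
  ∂Q/∂x = -2*x
  ∂P/∂y = 0
  integrand = ∂Q/∂x - ∂P/∂y = -2*x.
Integrating over R: integral_0^1 integral_0^1 (-2*x) dx dy = -1.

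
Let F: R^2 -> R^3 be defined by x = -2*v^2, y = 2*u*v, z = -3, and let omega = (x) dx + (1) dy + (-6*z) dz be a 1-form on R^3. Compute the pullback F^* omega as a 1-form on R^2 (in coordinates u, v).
F^* omega = (2*v) du + (2*u + 8*v^3) dv

Using F^*(f dg) = (f ∘ F) d(g ∘ F), substitute each coordinate x_i by F_i(u, v) in f_i, and replace dx_i by d F_i = (∂F_i/∂u) du + (∂F_i/∂v) dv.
  For the x component: f_1(F) = -2*v^2; d F_1 = (0) du + (-4*v) dv
  For the y component: f_2(F) = 1; d F_2 = (2*v) du + (2*u) dv
  For the z component: f_3(F) = 18; d F_3 = (0) du + (0) dv
Combining and collecting du, dv coefficients:
  coeff of du: 2*v
  coeff of dv: 2*u + 8*v^3
F^* omega = (2*v) du + (2*u + 8*v^3) dv.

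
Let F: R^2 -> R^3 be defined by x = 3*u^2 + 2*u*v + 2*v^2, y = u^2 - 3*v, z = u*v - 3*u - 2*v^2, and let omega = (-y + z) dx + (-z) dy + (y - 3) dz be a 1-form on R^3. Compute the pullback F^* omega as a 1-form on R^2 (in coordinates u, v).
F^* omega = (-6*u^3 + 3*u^2*v - 15*u^2 - 6*u*v^2 + 12*u*v - 4*v^3 + 3*v^2 + 6*v + 9) du + (-u^3 - 6*u^2*v - 6*u^2 - 6*u*v - 12*u - 8*v^3 + 18*v^2 + 12*v) dv

Using F^*(f dg) = (f ∘ F) d(g ∘ F), substitute each coordinate x_i by F_i(u, v) in f_i, and replace dx_i by d F_i = (∂F_i/∂u) du + (∂F_i/∂v) dv.
  For the x component: f_1(F) = -u^2 + u*v - 3*u - 2*v^2 + 3*v; d F_1 = (6*u + 2*v) du + (2*u + 4*v) dv
  For the y component: f_2(F) = -u*v + 3*u + 2*v^2; d F_2 = (2*u) du + (-3) dv
  For the z component: f_3(F) = u^2 - 3*v - 3; d F_3 = (v - 3) du + (u - 4*v) dv
Combining and collecting du, dv coefficients:
  coeff of du: -6*u^3 + 3*u^2*v - 15*u^2 - 6*u*v^2 + 12*u*v - 4*v^3 + 3*v^2 + 6*v + 9
  coeff of dv: -u^3 - 6*u^2*v - 6*u^2 - 6*u*v - 12*u - 8*v^3 + 18*v^2 + 12*v
F^* omega = (-6*u^3 + 3*u^2*v - 15*u^2 - 6*u*v^2 + 12*u*v - 4*v^3 + 3*v^2 + 6*v + 9) du + (-u^3 - 6*u^2*v - 6*u^2 - 6*u*v - 12*u - 8*v^3 + 18*v^2 + 12*v) dv.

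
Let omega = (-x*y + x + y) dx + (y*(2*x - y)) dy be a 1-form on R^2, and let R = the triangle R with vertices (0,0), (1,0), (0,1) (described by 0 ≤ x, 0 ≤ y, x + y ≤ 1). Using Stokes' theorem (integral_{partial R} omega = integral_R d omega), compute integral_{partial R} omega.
integral_(partial R) omega = 0

Stokes: integral_partial_R omega = integral_R d omega with d omega = (∂Q/∂x - ∂P/∂y) dx ∧ dy.
  ∂Q/∂x = 2*y
  ∂P/∂y = 1 - x
  integrand = ∂Q/∂x - ∂P/∂y = x + 2*y - 1.
Integrating over R: integral_0^1 integral_0^{1-x} (x + 2*y - 1) dy dx = 0.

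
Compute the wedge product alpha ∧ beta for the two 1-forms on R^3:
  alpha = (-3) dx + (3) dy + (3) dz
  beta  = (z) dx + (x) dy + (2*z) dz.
alpha ∧ beta = (-3*x - 3*z) dx ∧ dy + (-9*z) dx ∧ dz + (-3*x + 6*z) dy ∧ dz

Distribute the wedge, using dx_i ∧ dx_j = -dx_j ∧ dx_i and dx_i ∧ dx_i = 0. For each pair (i, j) with i < j, the coefficient of dx_i ∧ dx_j in alpha ∧ beta is (alpha_i * beta_j - alpha_j * beta_i). Collecting: alpha ∧ beta = (-3*x - 3*z) dx ∧ dy + (-9*z) dx ∧ dz + (-3*x + 6*z) dy ∧ dz.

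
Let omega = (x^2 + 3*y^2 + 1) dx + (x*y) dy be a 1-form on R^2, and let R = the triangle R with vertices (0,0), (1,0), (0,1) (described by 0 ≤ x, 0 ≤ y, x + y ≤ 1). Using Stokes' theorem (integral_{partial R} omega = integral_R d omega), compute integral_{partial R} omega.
integral_(partial R) omega = -5/6

Stokes: integral_partial_R omega = integral_R d omega with d omega = (∂Q/∂x - ∂P/∂y) dx ∧ dy.
  ∂Q/∂x = y
  ∂P/∂y = 6*y
  integrand = ∂Q/∂x - ∂P/∂y = -5*y.
Integrating over R: integral_0^1 integral_0^{1-x} (-5*y) dy dx = -5/6.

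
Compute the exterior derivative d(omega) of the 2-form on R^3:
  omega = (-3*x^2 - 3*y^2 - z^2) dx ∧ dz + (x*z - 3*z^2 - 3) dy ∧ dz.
d(omega) = (6*y + z) dx ∧ dy ∧ dz

For a 2-form omega = sum_{i<j} g_{ij} dx_i ∧ dx_j, the exterior derivative is
  d(omega) = sum_{i<j} d(g_{ij}) ∧ dx_i ∧ dx_j = sum_{i<j, k} (∂g_{ij}/∂x_k) dx_k ∧ dx_i ∧ dx_j.
Expand each term, using dx_k ∧ dx_i ∧ dx_j = sgn(permutation) dx_{(a)} ∧ dx_{(b)} ∧ dx_{(c)} with (a < b < c) sorted:
  d(-3*x^2 - 3*y^2 - z^2) includes (∂/∂y)(-3*x^2 - 3*y^2 - z^2) dy = (-6*y) dy, which multiplied by dx ∧ dz gives (6*y) dx ∧ dy ∧ dz
  d(x*z - 3*z^2 - 3) includes (∂/∂x)(x*z - 3*z^2 - 3) dx = (z) dx, which multiplied by dy ∧ dz gives (z) dx ∧ dy ∧ dz
Collecting like 3-forms: d(omega) = (6*y + z) dx ∧ dy ∧ dz.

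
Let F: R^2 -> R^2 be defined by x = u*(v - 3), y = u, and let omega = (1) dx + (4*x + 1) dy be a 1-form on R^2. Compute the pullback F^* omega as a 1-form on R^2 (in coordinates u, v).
F^* omega = (4*u*v - 12*u + v - 2) du + (u) dv

Using F^*(f dg) = (f ∘ F) d(g ∘ F), substitute each coordinate x_i by F_i(u, v) in f_i, and replace dx_i by d F_i = (∂F_i/∂u) du + (∂F_i/∂v) dv.
  For the x component: f_1(F) = 1; d F_1 = (v - 3) du + (u) dv
  For the y component: f_2(F) = 4*u*v - 12*u + 1; d F_2 = (1) du + (0) dv
Combining and collecting du, dv coefficients:
  coeff of du: 4*u*v - 12*u + v - 2
  coeff of dv: u
F^* omega = (4*u*v - 12*u + v - 2) du + (u) dv.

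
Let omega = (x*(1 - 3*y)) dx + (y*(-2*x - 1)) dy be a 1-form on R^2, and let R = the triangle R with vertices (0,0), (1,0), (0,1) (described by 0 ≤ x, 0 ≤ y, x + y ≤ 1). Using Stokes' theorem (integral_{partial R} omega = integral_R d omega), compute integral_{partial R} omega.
integral_(partial R) omega = 1/6

Stokes: integral_partial_R omega = integral_R d omega with d omega = (∂Q/∂x - ∂P/∂y) dx ∧ dy.
  ∂Q/∂x = -2*y
  ∂P/∂y = -3*x
  integrand = ∂Q/∂x - ∂P/∂y = 3*x - 2*y.
Integrating over R: integral_0^1 integral_0^{1-x} (3*x - 2*y) dy dx = 1/6.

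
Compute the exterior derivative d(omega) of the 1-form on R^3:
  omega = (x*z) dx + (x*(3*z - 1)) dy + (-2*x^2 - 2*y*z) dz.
d(omega) = (3*z - 1) dx ∧ dy + (-5*x) dx ∧ dz + (-3*x - 2*z) dy ∧ dz

For a 1-form omega = sum_i f_i dx_i, the exterior derivative is
  d(omega) = sum_{i < j} (∂f_j/∂x_i - ∂f_i/∂x_j) dx_i ∧ dx_j.
  coefficient of dx ∧ dy: ∂f_2/∂x - ∂f_1/∂y = ∂(x*(3*z - 1))/∂x - ∂(x*z)/∂y = 3*z - 1
  coefficient of dx ∧ dz: ∂f_3/∂x - ∂f_1/∂z = ∂(-2*x^2 - 2*y*z)/∂x - ∂(x*z)/∂z = -5*x
  coefficient of dy ∧ dz: ∂f_3/∂y - ∂f_2/∂z = ∂(-2*x^2 - 2*y*z)/∂y - ∂(x*(3*z - 1))/∂z = -3*x - 2*z
Assembling: d(omega) = (3*z - 1) dx ∧ dy + (-5*x) dx ∧ dz + (-3*x - 2*z) dy ∧ dz.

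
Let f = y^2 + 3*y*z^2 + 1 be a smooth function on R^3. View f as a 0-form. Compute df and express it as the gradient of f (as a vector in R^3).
df = (0) dx + (2*y + 3*z^2) dy + (6*y*z) dz; grad f = (0, 2*y + 3*z^2, 6*y*z)

For a 0-form f, d f = (∂f/∂x) dx + (∂f/∂y) dy + (∂f/∂z) dz. The components of the vector representation are exactly the entries of grad f in Cartesian coordinates:
  ∂f/∂x = 0
  ∂f/∂y = 2*y + 3*z^2
  ∂f/∂z = 6*y*z.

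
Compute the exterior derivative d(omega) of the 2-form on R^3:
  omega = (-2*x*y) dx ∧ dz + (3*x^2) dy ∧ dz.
d(omega) = (8*x) dx ∧ dy ∧ dz

For a 2-form omega = sum_{i<j} g_{ij} dx_i ∧ dx_j, the exterior derivative is
  d(omega) = sum_{i<j} d(g_{ij}) ∧ dx_i ∧ dx_j = sum_{i<j, k} (∂g_{ij}/∂x_k) dx_k ∧ dx_i ∧ dx_j.
Expand each term, using dx_k ∧ dx_i ∧ dx_j = sgn(permutation) dx_{(a)} ∧ dx_{(b)} ∧ dx_{(c)} with (a < b < c) sorted:
  d(-2*x*y) includes (∂/∂y)(-2*x*y) dy = (-2*x) dy, which multiplied by dx ∧ dz gives (2*x) dx ∧ dy ∧ dz
  d(3*x^2) includes (∂/∂x)(3*x^2) dx = (6*x) dx, which multiplied by dy ∧ dz gives (6*x) dx ∧ dy ∧ dz
Collecting like 3-forms: d(omega) = (8*x) dx ∧ dy ∧ dz.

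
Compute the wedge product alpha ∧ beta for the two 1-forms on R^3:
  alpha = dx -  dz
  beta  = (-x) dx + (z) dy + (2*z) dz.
alpha ∧ beta = (z) dx ∧ dy + (-x + 2*z) dx ∧ dz + (z) dy ∧ dz

Distribute the wedge, using dx_i ∧ dx_j = -dx_j ∧ dx_i and dx_i ∧ dx_i = 0. For each pair (i, j) with i < j, the coefficient of dx_i ∧ dx_j in alpha ∧ beta is (alpha_i * beta_j - alpha_j * beta_i). Collecting: alpha ∧ beta = (z) dx ∧ dy + (-x + 2*z) dx ∧ dz + (z) dy ∧ dz.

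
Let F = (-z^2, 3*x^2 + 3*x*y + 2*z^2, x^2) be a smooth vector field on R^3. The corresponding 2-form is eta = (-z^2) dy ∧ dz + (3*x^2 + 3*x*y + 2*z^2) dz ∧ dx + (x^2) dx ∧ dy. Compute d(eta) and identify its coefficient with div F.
d(eta) = (3*x) dx ∧ dy ∧ dz; div F = 3*x

For a 2-form in R^3 of the form above, applying d gives a 3-form with coefficient ∂P/∂x + ∂Q/∂y + ∂R/∂z:
  ∂P/∂x = 0
  ∂Q/∂y = 3*x
  ∂R/∂z = 0
Sum = 3*x, which is exactly div F.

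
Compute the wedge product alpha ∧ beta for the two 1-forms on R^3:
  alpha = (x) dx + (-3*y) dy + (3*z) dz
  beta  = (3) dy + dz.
alpha ∧ beta = (3*x) dx ∧ dy + (x) dx ∧ dz + (-3*y - 9*z) dy ∧ dz

Distribute the wedge, using dx_i ∧ dx_j = -dx_j ∧ dx_i and dx_i ∧ dx_i = 0. For each pair (i, j) with i < j, the coefficient of dx_i ∧ dx_j in alpha ∧ beta is (alpha_i * beta_j - alpha_j * beta_i). Collecting: alpha ∧ beta = (3*x) dx ∧ dy + (x) dx ∧ dz + (-3*y - 9*z) dy ∧ dz.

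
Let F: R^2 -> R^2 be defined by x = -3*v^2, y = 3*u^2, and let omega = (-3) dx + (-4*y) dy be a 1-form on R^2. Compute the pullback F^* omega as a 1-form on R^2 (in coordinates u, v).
F^* omega = (-72*u^3) du + (18*v) dv

Using F^*(f dg) = (f ∘ F) d(g ∘ F), substitute each coordinate x_i by F_i(u, v) in f_i, and replace dx_i by d F_i = (∂F_i/∂u) du + (∂F_i/∂v) dv.
  For the x component: f_1(F) = -3; d F_1 = (0) du + (-6*v) dv
  For the y component: f_2(F) = -12*u^2; d F_2 = (6*u) du + (0) dv
Combining and collecting du, dv coefficients:
  coeff of du: -72*u^3
  coeff of dv: 18*v
F^* omega = (-72*u^3) du + (18*v) dv.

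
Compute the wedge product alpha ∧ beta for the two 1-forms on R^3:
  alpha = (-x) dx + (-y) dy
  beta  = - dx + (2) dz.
alpha ∧ beta = (-2*x) dx ∧ dz + (-y) dx ∧ dy + (-2*y) dy ∧ dz

Distribute the wedge, using dx_i ∧ dx_j = -dx_j ∧ dx_i and dx_i ∧ dx_i = 0. For each pair (i, j) with i < j, the coefficient of dx_i ∧ dx_j in alpha ∧ beta is (alpha_i * beta_j - alpha_j * beta_i). Collecting: alpha ∧ beta = (-2*x) dx ∧ dz + (-y) dx ∧ dy + (-2*y) dy ∧ dz.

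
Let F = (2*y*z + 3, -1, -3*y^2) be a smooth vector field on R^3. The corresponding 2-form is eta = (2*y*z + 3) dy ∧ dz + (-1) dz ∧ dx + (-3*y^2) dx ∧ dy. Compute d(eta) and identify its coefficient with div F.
d(eta) = (0) dx ∧ dy ∧ dz; div F = 0

For a 2-form in R^3 of the form above, applying d gives a 3-form with coefficient ∂P/∂x + ∂Q/∂y + ∂R/∂z:
  ∂P/∂x = 0
  ∂Q/∂y = 0
  ∂R/∂z = 0
Sum = 0, which is exactly div F.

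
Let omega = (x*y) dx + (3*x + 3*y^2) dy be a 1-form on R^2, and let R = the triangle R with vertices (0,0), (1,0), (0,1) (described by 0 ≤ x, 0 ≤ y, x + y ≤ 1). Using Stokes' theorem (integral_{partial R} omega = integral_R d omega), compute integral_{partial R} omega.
integral_(partial R) omega = 4/3

Stokes: integral_partial_R omega = integral_R d omega with d omega = (∂Q/∂x - ∂P/∂y) dx ∧ dy.
  ∂Q/∂x = 3
  ∂P/∂y = x
  integrand = ∂Q/∂x - ∂P/∂y = 3 - x.
Integrating over R: integral_0^1 integral_0^{1-x} (3 - x) dy dx = 4/3.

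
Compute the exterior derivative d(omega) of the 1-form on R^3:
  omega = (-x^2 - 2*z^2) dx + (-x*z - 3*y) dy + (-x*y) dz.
d(omega) = (-z) dx ∧ dy + (-y + 4*z) dx ∧ dz

For a 1-form omega = sum_i f_i dx_i, the exterior derivative is
  d(omega) = sum_{i < j} (∂f_j/∂x_i - ∂f_i/∂x_j) dx_i ∧ dx_j.
  coefficient of dx ∧ dy: ∂f_2/∂x - ∂f_1/∂y = ∂(-x*z - 3*y)/∂x - ∂(-x^2 - 2*z^2)/∂y = -z
  coefficient of dx ∧ dz: ∂f_3/∂x - ∂f_1/∂z = ∂(-x*y)/∂x - ∂(-x^2 - 2*z^2)/∂z = -y + 4*z
Assembling: d(omega) = (-z) dx ∧ dy + (-y + 4*z) dx ∧ dz.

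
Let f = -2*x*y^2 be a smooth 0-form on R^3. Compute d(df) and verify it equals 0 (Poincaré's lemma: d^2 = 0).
d(df) = 0

Step 1: df = sum_i (∂f/∂x_i) dx_i = (-2*y^2) dx + (-4*x*y) dy + (0) dz.
Step 2: Apply d again. Using the 1-form formula, the coefficient of dx ∧ dy in d(df) is ∂^2 f/∂x ∂y - ∂^2 f/∂y ∂x = (-4*y) - (-4*y) = 0 (equality of mixed partials for smooth f).
Similarly for dx ∧ dz and dy ∧ dz — all coefficients vanish. So d(df) = 0.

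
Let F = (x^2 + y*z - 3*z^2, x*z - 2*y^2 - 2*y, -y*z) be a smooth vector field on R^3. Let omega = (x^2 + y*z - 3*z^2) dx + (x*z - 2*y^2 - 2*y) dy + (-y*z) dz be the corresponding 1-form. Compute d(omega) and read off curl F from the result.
d(omega) = (-x - z) dy ∧ dz + (y - 6*z) dz ∧ dx + (0) dx ∧ dy; curl F = (-x - z, y - 6*z, 0)

d omega = sum_{i<j} (∂f_j/∂x_i - ∂f_i/∂x_j) dx_i ∧ dx_j. Under the identification (dy ∧ dz, dz ∧ dx, dx ∧ dy) ↔ (e_x, e_y, e_z), the coefficients are exactly the components of curl F. Compute:
  ∂R/∂y - ∂Q/∂z = (-z) - (x) = -x - z
  ∂P/∂z - ∂R/∂x = (y - 6*z) - (0) = y - 6*z
  ∂Q/∂x - ∂P/∂y = (z) - (z) = 0.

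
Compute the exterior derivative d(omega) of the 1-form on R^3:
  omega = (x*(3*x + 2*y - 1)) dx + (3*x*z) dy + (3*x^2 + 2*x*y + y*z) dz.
d(omega) = (-2*x + 3*z) dx ∧ dy + (6*x + 2*y) dx ∧ dz + (-x + z) dy ∧ dz

For a 1-form omega = sum_i f_i dx_i, the exterior derivative is
  d(omega) = sum_{i < j} (∂f_j/∂x_i - ∂f_i/∂x_j) dx_i ∧ dx_j.
  coefficient of dx ∧ dy: ∂f_2/∂x - ∂f_1/∂y = ∂(3*x*z)/∂x - ∂(x*(3*x + 2*y - 1))/∂y = -2*x + 3*z
  coefficient of dx ∧ dz: ∂f_3/∂x - ∂f_1/∂z = ∂(3*x^2 + 2*x*y + y*z)/∂x - ∂(x*(3*x + 2*y - 1))/∂z = 6*x + 2*y
  coefficient of dy ∧ dz: ∂f_3/∂y - ∂f_2/∂z = ∂(3*x^2 + 2*x*y + y*z)/∂y - ∂(3*x*z)/∂z = -x + z
Assembling: d(omega) = (-2*x + 3*z) dx ∧ dy + (6*x + 2*y) dx ∧ dz + (-x + z) dy ∧ dz.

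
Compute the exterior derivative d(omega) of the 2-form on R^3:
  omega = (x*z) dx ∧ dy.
d(omega) = (x) dx ∧ dy ∧ dz

For a 2-form omega = sum_{i<j} g_{ij} dx_i ∧ dx_j, the exterior derivative is
  d(omega) = sum_{i<j} d(g_{ij}) ∧ dx_i ∧ dx_j = sum_{i<j, k} (∂g_{ij}/∂x_k) dx_k ∧ dx_i ∧ dx_j.
Expand each term, using dx_k ∧ dx_i ∧ dx_j = sgn(permutation) dx_{(a)} ∧ dx_{(b)} ∧ dx_{(c)} with (a < b < c) sorted:
  d(x*z) includes (∂/∂z)(x*z) dz = (x) dz, which multiplied by dx ∧ dy gives (x) dx ∧ dy ∧ dz
Collecting like 3-forms: d(omega) = (x) dx ∧ dy ∧ dz.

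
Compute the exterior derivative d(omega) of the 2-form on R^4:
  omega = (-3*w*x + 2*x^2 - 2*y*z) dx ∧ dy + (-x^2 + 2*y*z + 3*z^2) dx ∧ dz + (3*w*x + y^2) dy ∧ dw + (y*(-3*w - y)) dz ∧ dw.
d(omega) = (-2*y - 2*z) dx ∧ dy ∧ dz + (3*w - 3*x) dx ∧ dy ∧ dw + (-3*w - 2*y) dy ∧ dz ∧ dw

For a 2-form omega = sum_{i<j} g_{ij} dx_i ∧ dx_j, the exterior derivative is
  d(omega) = sum_{i<j} d(g_{ij}) ∧ dx_i ∧ dx_j = sum_{i<j, k} (∂g_{ij}/∂x_k) dx_k ∧ dx_i ∧ dx_j.
Expand each term, using dx_k ∧ dx_i ∧ dx_j = sgn(permutation) dx_{(a)} ∧ dx_{(b)} ∧ dx_{(c)} with (a < b < c) sorted:
  d(-3*w*x + 2*x^2 - 2*y*z) includes (∂/∂z)(-3*w*x + 2*x^2 - 2*y*z) dz = (-2*y) dz, which multiplied by dx ∧ dy gives (-2*y) dx ∧ dy ∧ dz
  d(-3*w*x + 2*x^2 - 2*y*z) includes (∂/∂w)(-3*w*x + 2*x^2 - 2*y*z) dw = (-3*x) dw, which multiplied by dx ∧ dy gives (-3*x) dx ∧ dy ∧ dw
  d(-x^2 + 2*y*z + 3*z^2) includes (∂/∂y)(-x^2 + 2*y*z + 3*z^2) dy = (2*z) dy, which multiplied by dx ∧ dz gives (-2*z) dx ∧ dy ∧ dz
  d(3*w*x + y^2) includes (∂/∂x)(3*w*x + y^2) dx = (3*w) dx, which multiplied by dy ∧ dw gives (3*w) dx ∧ dy ∧ dw
  d(y*(-3*w - y)) includes (∂/∂y)(y*(-3*w - y)) dy = (-3*w - 2*y) dy, which multiplied by dz ∧ dw gives (-3*w - 2*y) dy ∧ dz ∧ dw
Collecting like 3-forms: d(omega) = (-2*y - 2*z) dx ∧ dy ∧ dz + (3*w - 3*x) dx ∧ dy ∧ dw + (-3*w - 2*y) dy ∧ dz ∧ dw.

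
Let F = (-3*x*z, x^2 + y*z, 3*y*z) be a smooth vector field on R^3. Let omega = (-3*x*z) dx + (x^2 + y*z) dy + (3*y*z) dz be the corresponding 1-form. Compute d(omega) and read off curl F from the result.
d(omega) = (-y + 3*z) dy ∧ dz + (-3*x) dz ∧ dx + (2*x) dx ∧ dy; curl F = (-y + 3*z, -3*x, 2*x)

d omega = sum_{i<j} (∂f_j/∂x_i - ∂f_i/∂x_j) dx_i ∧ dx_j. Under the identification (dy ∧ dz, dz ∧ dx, dx ∧ dy) ↔ (e_x, e_y, e_z), the coefficients are exactly the components of curl F. Compute:
  ∂R/∂y - ∂Q/∂z = (3*z) - (y) = -y + 3*z
  ∂P/∂z - ∂R/∂x = (-3*x) - (0) = -3*x
  ∂Q/∂x - ∂P/∂y = (2*x) - (0) = 2*x.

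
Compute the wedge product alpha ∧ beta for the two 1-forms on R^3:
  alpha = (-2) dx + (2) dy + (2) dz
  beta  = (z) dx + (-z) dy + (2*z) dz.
alpha ∧ beta = (-6*z) dx ∧ dz + (6*z) dy ∧ dz

Distribute the wedge, using dx_i ∧ dx_j = -dx_j ∧ dx_i and dx_i ∧ dx_i = 0. For each pair (i, j) with i < j, the coefficient of dx_i ∧ dx_j in alpha ∧ beta is (alpha_i * beta_j - alpha_j * beta_i). Collecting: alpha ∧ beta = (-6*z) dx ∧ dz + (6*z) dy ∧ dz.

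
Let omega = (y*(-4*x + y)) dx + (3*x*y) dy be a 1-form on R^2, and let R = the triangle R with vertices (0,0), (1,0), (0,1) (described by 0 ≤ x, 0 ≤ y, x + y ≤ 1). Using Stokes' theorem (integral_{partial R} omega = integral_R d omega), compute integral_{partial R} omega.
integral_(partial R) omega = 5/6

Stokes: integral_partial_R omega = integral_R d omega with d omega = (∂Q/∂x - ∂P/∂y) dx ∧ dy.
  ∂Q/∂x = 3*y
  ∂P/∂y = -4*x + 2*y
  integrand = ∂Q/∂x - ∂P/∂y = 4*x + y.
Integrating over R: integral_0^1 integral_0^{1-x} (4*x + y) dy dx = 5/6.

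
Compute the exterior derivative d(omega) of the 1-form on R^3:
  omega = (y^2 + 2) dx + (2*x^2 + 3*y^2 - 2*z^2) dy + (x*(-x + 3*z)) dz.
d(omega) = (4*x - 2*y) dx ∧ dy + (-2*x + 3*z) dx ∧ dz + (4*z) dy ∧ dz

For a 1-form omega = sum_i f_i dx_i, the exterior derivative is
  d(omega) = sum_{i < j} (∂f_j/∂x_i - ∂f_i/∂x_j) dx_i ∧ dx_j.
  coefficient of dx ∧ dy: ∂f_2/∂x - ∂f_1/∂y = ∂(2*x^2 + 3*y^2 - 2*z^2)/∂x - ∂(y^2 + 2)/∂y = 4*x - 2*y
  coefficient of dx ∧ dz: ∂f_3/∂x - ∂f_1/∂z = ∂(x*(-x + 3*z))/∂x - ∂(y^2 + 2)/∂z = -2*x + 3*z
  coefficient of dy ∧ dz: ∂f_3/∂y - ∂f_2/∂z = ∂(x*(-x + 3*z))/∂y - ∂(2*x^2 + 3*y^2 - 2*z^2)/∂z = 4*z
Assembling: d(omega) = (4*x - 2*y) dx ∧ dy + (-2*x + 3*z) dx ∧ dz + (4*z) dy ∧ dz.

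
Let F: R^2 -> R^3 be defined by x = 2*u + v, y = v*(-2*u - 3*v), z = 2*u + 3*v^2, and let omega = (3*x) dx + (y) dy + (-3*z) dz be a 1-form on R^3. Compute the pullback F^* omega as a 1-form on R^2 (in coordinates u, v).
F^* omega = (2*v*(2*u*v + 3*v^2 - 9*v + 3)) du + (4*u^2*v + 18*u*v^2 - 36*u*v + 6*u - 36*v^3 + 3*v) dv

Using F^*(f dg) = (f ∘ F) d(g ∘ F), substitute each coordinate x_i by F_i(u, v) in f_i, and replace dx_i by d F_i = (∂F_i/∂u) du + (∂F_i/∂v) dv.
  For the x component: f_1(F) = 6*u + 3*v; d F_1 = (2) du + (1) dv
  For the y component: f_2(F) = v*(-2*u - 3*v); d F_2 = (-2*v) du + (-2*u - 6*v) dv
  For the z component: f_3(F) = -6*u - 9*v^2; d F_3 = (2) du + (6*v) dv
Combining and collecting du, dv coefficients:
  coeff of du: 2*v*(2*u*v + 3*v^2 - 9*v + 3)
  coeff of dv: 4*u^2*v + 18*u*v^2 - 36*u*v + 6*u - 36*v^3 + 3*v
F^* omega = (2*v*(2*u*v + 3*v^2 - 9*v + 3)) du + (4*u^2*v + 18*u*v^2 - 36*u*v + 6*u - 36*v^3 + 3*v) dv.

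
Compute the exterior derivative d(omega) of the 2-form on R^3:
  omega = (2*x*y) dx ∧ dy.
d(omega) = 0

For a 2-form omega = sum_{i<j} g_{ij} dx_i ∧ dx_j, the exterior derivative is
  d(omega) = sum_{i<j} d(g_{ij}) ∧ dx_i ∧ dx_j = sum_{i<j, k} (∂g_{ij}/∂x_k) dx_k ∧ dx_i ∧ dx_j.
Expand each term, using dx_k ∧ dx_i ∧ dx_j = sgn(permutation) dx_{(a)} ∧ dx_{(b)} ∧ dx_{(c)} with (a < b < c) sorted:

Collecting like 3-forms: d(omega) = 0.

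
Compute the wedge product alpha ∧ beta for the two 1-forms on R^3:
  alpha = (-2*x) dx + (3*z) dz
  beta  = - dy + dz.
alpha ∧ beta = (2*x) dx ∧ dy + (-2*x) dx ∧ dz + (3*z) dy ∧ dz

Distribute the wedge, using dx_i ∧ dx_j = -dx_j ∧ dx_i and dx_i ∧ dx_i = 0. For each pair (i, j) with i < j, the coefficient of dx_i ∧ dx_j in alpha ∧ beta is (alpha_i * beta_j - alpha_j * beta_i). Collecting: alpha ∧ beta = (2*x) dx ∧ dy + (-2*x) dx ∧ dz + (3*z) dy ∧ dz.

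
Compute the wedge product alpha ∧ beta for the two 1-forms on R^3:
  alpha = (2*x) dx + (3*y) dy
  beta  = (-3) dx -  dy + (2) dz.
alpha ∧ beta = (-2*x + 9*y) dx ∧ dy + (4*x) dx ∧ dz + (6*y) dy ∧ dz

Distribute the wedge, using dx_i ∧ dx_j = -dx_j ∧ dx_i and dx_i ∧ dx_i = 0. For each pair (i, j) with i < j, the coefficient of dx_i ∧ dx_j in alpha ∧ beta is (alpha_i * beta_j - alpha_j * beta_i). Collecting: alpha ∧ beta = (-2*x + 9*y) dx ∧ dy + (4*x) dx ∧ dz + (6*y) dy ∧ dz.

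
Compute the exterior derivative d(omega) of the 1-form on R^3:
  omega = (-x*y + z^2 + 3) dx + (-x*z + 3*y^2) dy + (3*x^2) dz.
d(omega) = (x - z) dx ∧ dy + (6*x - 2*z) dx ∧ dz + (x) dy ∧ dz

For a 1-form omega = sum_i f_i dx_i, the exterior derivative is
  d(omega) = sum_{i < j} (∂f_j/∂x_i - ∂f_i/∂x_j) dx_i ∧ dx_j.
  coefficient of dx ∧ dy: ∂f_2/∂x - ∂f_1/∂y = ∂(-x*z + 3*y^2)/∂x - ∂(-x*y + z^2 + 3)/∂y = x - z
  coefficient of dx ∧ dz: ∂f_3/∂x - ∂f_1/∂z = ∂(3*x^2)/∂x - ∂(-x*y + z^2 + 3)/∂z = 6*x - 2*z
  coefficient of dy ∧ dz: ∂f_3/∂y - ∂f_2/∂z = ∂(3*x^2)/∂y - ∂(-x*z + 3*y^2)/∂z = x
Assembling: d(omega) = (x - z) dx ∧ dy + (6*x - 2*z) dx ∧ dz + (x) dy ∧ dz.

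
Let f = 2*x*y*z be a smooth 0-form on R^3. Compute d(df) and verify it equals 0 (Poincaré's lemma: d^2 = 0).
d(df) = 0

Step 1: df = sum_i (∂f/∂x_i) dx_i = (2*y*z) dx + (2*x*z) dy + (2*x*y) dz.
Step 2: Apply d again. Using the 1-form formula, the coefficient of dx ∧ dy in d(df) is ∂^2 f/∂x ∂y - ∂^2 f/∂y ∂x = (2*z) - (2*z) = 0 (equality of mixed partials for smooth f).
Similarly for dx ∧ dz and dy ∧ dz — all coefficients vanish. So d(df) = 0.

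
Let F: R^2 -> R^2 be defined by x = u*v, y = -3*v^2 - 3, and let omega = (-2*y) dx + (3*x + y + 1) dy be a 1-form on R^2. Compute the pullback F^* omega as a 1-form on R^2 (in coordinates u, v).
F^* omega = (6*v*(v^2 + 1)) du + (-12*u*v^2 + 6*u + 18*v^3 + 12*v) dv

Using F^*(f dg) = (f ∘ F) d(g ∘ F), substitute each coordinate x_i by F_i(u, v) in f_i, and replace dx_i by d F_i = (∂F_i/∂u) du + (∂F_i/∂v) dv.
  For the x component: f_1(F) = 6*v^2 + 6; d F_1 = (v) du + (u) dv
  For the y component: f_2(F) = 3*u*v - 3*v^2 - 2; d F_2 = (0) du + (-6*v) dv
Combining and collecting du, dv coefficients:
  coeff of du: 6*v*(v^2 + 1)
  coeff of dv: -12*u*v^2 + 6*u + 18*v^3 + 12*v
F^* omega = (6*v*(v^2 + 1)) du + (-12*u*v^2 + 6*u + 18*v^3 + 12*v) dv.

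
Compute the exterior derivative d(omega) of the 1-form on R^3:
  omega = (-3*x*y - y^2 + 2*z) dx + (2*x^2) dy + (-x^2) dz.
d(omega) = (7*x + 2*y) dx ∧ dy + (-2*x - 2) dx ∧ dz

For a 1-form omega = sum_i f_i dx_i, the exterior derivative is
  d(omega) = sum_{i < j} (∂f_j/∂x_i - ∂f_i/∂x_j) dx_i ∧ dx_j.
  coefficient of dx ∧ dy: ∂f_2/∂x - ∂f_1/∂y = ∂(2*x^2)/∂x - ∂(-3*x*y - y^2 + 2*z)/∂y = 7*x + 2*y
  coefficient of dx ∧ dz: ∂f_3/∂x - ∂f_1/∂z = ∂(-x^2)/∂x - ∂(-3*x*y - y^2 + 2*z)/∂z = -2*x - 2
Assembling: d(omega) = (7*x + 2*y) dx ∧ dy + (-2*x - 2) dx ∧ dz.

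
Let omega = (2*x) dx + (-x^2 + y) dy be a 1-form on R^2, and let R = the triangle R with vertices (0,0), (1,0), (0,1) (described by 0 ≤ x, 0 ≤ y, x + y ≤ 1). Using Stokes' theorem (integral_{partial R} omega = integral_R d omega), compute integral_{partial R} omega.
integral_(partial R) omega = -1/3

Stokes: integral_partial_R omega = integral_R d omega with d omega = (∂Q/∂x - ∂P/∂y) dx ∧ dy.
  ∂Q/∂x = -2*x
  ∂P/∂y = 0
  integrand = ∂Q/∂x - ∂P/∂y = -2*x.
Integrating over R: integral_0^1 integral_0^{1-x} (-2*x) dy dx = -1/3.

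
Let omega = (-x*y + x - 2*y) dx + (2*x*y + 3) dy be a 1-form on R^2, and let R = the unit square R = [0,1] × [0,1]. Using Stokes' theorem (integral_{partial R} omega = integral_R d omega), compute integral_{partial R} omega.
integral_(partial R) omega = 7/2

Stokes: integral_partial_R omega = integral_R d omega with d omega = (∂Q/∂x - ∂P/∂y) dx ∧ dy.
  ∂Q/∂x = 2*y
  ∂P/∂y = -x - 2
  integrand = ∂Q/∂x - ∂P/∂y = x + 2*y + 2.
Integrating over R: integral_0^1 integral_0^1 (x + 2*y + 2) dx dy = 7/2.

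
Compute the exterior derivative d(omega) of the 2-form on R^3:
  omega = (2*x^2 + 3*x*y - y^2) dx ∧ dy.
d(omega) = 0

For a 2-form omega = sum_{i<j} g_{ij} dx_i ∧ dx_j, the exterior derivative is
  d(omega) = sum_{i<j} d(g_{ij}) ∧ dx_i ∧ dx_j = sum_{i<j, k} (∂g_{ij}/∂x_k) dx_k ∧ dx_i ∧ dx_j.
Expand each term, using dx_k ∧ dx_i ∧ dx_j = sgn(permutation) dx_{(a)} ∧ dx_{(b)} ∧ dx_{(c)} with (a < b < c) sorted:

Collecting like 3-forms: d(omega) = 0.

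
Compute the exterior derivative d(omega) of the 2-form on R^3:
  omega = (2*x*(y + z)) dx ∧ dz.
d(omega) = (-2*x) dx ∧ dy ∧ dz

For a 2-form omega = sum_{i<j} g_{ij} dx_i ∧ dx_j, the exterior derivative is
  d(omega) = sum_{i<j} d(g_{ij}) ∧ dx_i ∧ dx_j = sum_{i<j, k} (∂g_{ij}/∂x_k) dx_k ∧ dx_i ∧ dx_j.
Expand each term, using dx_k ∧ dx_i ∧ dx_j = sgn(permutation) dx_{(a)} ∧ dx_{(b)} ∧ dx_{(c)} with (a < b < c) sorted:
  d(2*x*(y + z)) includes (∂/∂y)(2*x*(y + z)) dy = (2*x) dy, which multiplied by dx ∧ dz gives (-2*x) dx ∧ dy ∧ dz
Collecting like 3-forms: d(omega) = (-2*x) dx ∧ dy ∧ dz.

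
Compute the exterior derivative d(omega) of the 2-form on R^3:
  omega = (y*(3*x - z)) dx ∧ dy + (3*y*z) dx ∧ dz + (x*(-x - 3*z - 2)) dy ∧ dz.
d(omega) = (-2*x - y - 6*z - 2) dx ∧ dy ∧ dz

For a 2-form omega = sum_{i<j} g_{ij} dx_i ∧ dx_j, the exterior derivative is
  d(omega) = sum_{i<j} d(g_{ij}) ∧ dx_i ∧ dx_j = sum_{i<j, k} (∂g_{ij}/∂x_k) dx_k ∧ dx_i ∧ dx_j.
Expand each term, using dx_k ∧ dx_i ∧ dx_j = sgn(permutation) dx_{(a)} ∧ dx_{(b)} ∧ dx_{(c)} with (a < b < c) sorted:
  d(y*(3*x - z)) includes (∂/∂z)(y*(3*x - z)) dz = (-y) dz, which multiplied by dx ∧ dy gives (-y) dx ∧ dy ∧ dz
  d(3*y*z) includes (∂/∂y)(3*y*z) dy = (3*z) dy, which multiplied by dx ∧ dz gives (-3*z) dx ∧ dy ∧ dz
  d(x*(-x - 3*z - 2)) includes (∂/∂x)(x*(-x - 3*z - 2)) dx = (-2*x - 3*z - 2) dx, which multiplied by dy ∧ dz gives (-2*x - 3*z - 2) dx ∧ dy ∧ dz
Collecting like 3-forms: d(omega) = (-2*x - y - 6*z - 2) dx ∧ dy ∧ dz.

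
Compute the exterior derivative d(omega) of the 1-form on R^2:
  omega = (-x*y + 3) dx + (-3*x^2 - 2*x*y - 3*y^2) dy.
d(omega) = (-5*x - 2*y) dx ∧ dy

For a 1-form omega = sum_i f_i dx_i, the exterior derivative is
  d(omega) = sum_{i < j} (∂f_j/∂x_i - ∂f_i/∂x_j) dx_i ∧ dx_j.
  coefficient of dx ∧ dy: ∂f_2/∂x - ∂f_1/∂y = ∂(-3*x^2 - 2*x*y - 3*y^2)/∂x - ∂(-x*y + 3)/∂y = -5*x - 2*y
Assembling: d(omega) = (-5*x - 2*y) dx ∧ dy.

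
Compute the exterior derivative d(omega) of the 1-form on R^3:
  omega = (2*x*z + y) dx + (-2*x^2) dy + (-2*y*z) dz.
d(omega) = (-4*x - 1) dx ∧ dy + (-2*x) dx ∧ dz + (-2*z) dy ∧ dz

For a 1-form omega = sum_i f_i dx_i, the exterior derivative is
  d(omega) = sum_{i < j} (∂f_j/∂x_i - ∂f_i/∂x_j) dx_i ∧ dx_j.
  coefficient of dx ∧ dy: ∂f_2/∂x - ∂f_1/∂y = ∂(-2*x^2)/∂x - ∂(2*x*z + y)/∂y = -4*x - 1
  coefficient of dx ∧ dz: ∂f_3/∂x - ∂f_1/∂z = ∂(-2*y*z)/∂x - ∂(2*x*z + y)/∂z = -2*x
  coefficient of dy ∧ dz: ∂f_3/∂y - ∂f_2/∂z = ∂(-2*y*z)/∂y - ∂(-2*x^2)/∂z = -2*z
Assembling: d(omega) = (-4*x - 1) dx ∧ dy + (-2*x) dx ∧ dz + (-2*z) dy ∧ dz.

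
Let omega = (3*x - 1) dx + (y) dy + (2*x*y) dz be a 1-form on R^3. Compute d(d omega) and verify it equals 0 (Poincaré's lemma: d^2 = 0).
d(d omega) = 0

Step 1: d omega = sum_{i<j} (∂f_j/∂x_i - ∂f_i/∂x_j) dx_i ∧ dx_j:
  coeff of dx ∧ dy: 0
  coeff of dx ∧ dz: 2*y
  coeff of dy ∧ dz: 2*x
Step 2: Apply d again to each 2-form coefficient. The only possible 3-form in R^3 is dx ∧ dy ∧ dz, with coefficient
  ∂(coeff of dy∧dz)/∂x - ∂(coeff of dx∧dz)/∂y + ∂(coeff of dx∧dy)/∂z
  = ∂/∂x (2*x) - ∂/∂y (2*y) + ∂/∂z (0).
Each of these terms simplifies to sums of mixed partials that cancel in pairs. The result is 0 (by equality of mixed partials for smooth functions — Schwarz / Clairaut).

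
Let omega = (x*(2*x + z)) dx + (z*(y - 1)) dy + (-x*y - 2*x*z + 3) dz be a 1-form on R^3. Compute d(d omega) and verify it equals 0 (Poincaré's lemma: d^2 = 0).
d(d omega) = 0

Step 1: d omega = sum_{i<j} (∂f_j/∂x_i - ∂f_i/∂x_j) dx_i ∧ dx_j:
  coeff of dx ∧ dy: 0
  coeff of dx ∧ dz: -x - y - 2*z
  coeff of dy ∧ dz: -x - y + 1
Step 2: Apply d again to each 2-form coefficient. The only possible 3-form in R^3 is dx ∧ dy ∧ dz, with coefficient
  ∂(coeff of dy∧dz)/∂x - ∂(coeff of dx∧dz)/∂y + ∂(coeff of dx∧dy)/∂z
  = ∂/∂x (-x - y + 1) - ∂/∂y (-x - y - 2*z) + ∂/∂z (0).
Each of these terms simplifies to sums of mixed partials that cancel in pairs. The result is 0 (by equality of mixed partials for smooth functions — Schwarz / Clairaut).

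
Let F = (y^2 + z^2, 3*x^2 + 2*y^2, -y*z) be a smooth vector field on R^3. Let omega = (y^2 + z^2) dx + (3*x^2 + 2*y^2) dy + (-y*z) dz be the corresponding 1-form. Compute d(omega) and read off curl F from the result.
d(omega) = (-z) dy ∧ dz + (2*z) dz ∧ dx + (6*x - 2*y) dx ∧ dy; curl F = (-z, 2*z, 6*x - 2*y)

d omega = sum_{i<j} (∂f_j/∂x_i - ∂f_i/∂x_j) dx_i ∧ dx_j. Under the identification (dy ∧ dz, dz ∧ dx, dx ∧ dy) ↔ (e_x, e_y, e_z), the coefficients are exactly the components of curl F. Compute:
  ∂R/∂y - ∂Q/∂z = (-z) - (0) = -z
  ∂P/∂z - ∂R/∂x = (2*z) - (0) = 2*z
  ∂Q/∂x - ∂P/∂y = (6*x) - (2*y) = 6*x - 2*y.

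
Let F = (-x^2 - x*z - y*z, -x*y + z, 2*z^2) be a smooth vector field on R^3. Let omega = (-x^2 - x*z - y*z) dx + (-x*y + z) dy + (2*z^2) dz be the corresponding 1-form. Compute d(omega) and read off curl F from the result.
d(omega) = (-1) dy ∧ dz + (-x - y) dz ∧ dx + (-y + z) dx ∧ dy; curl F = (-1, -x - y, -y + z)

d omega = sum_{i<j} (∂f_j/∂x_i - ∂f_i/∂x_j) dx_i ∧ dx_j. Under the identification (dy ∧ dz, dz ∧ dx, dx ∧ dy) ↔ (e_x, e_y, e_z), the coefficients are exactly the components of curl F. Compute:
  ∂R/∂y - ∂Q/∂z = (0) - (1) = -1
  ∂P/∂z - ∂R/∂x = (-x - y) - (0) = -x - y
  ∂Q/∂x - ∂P/∂y = (-y) - (-z) = -y + z.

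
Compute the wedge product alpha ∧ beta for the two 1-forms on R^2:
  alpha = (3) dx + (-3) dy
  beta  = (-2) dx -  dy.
alpha ∧ beta = (-9) dx ∧ dy

Distribute the wedge, using dx_i ∧ dx_j = -dx_j ∧ dx_i and dx_i ∧ dx_i = 0. For each pair (i, j) with i < j, the coefficient of dx_i ∧ dx_j in alpha ∧ beta is (alpha_i * beta_j - alpha_j * beta_i). Collecting: alpha ∧ beta = (-9) dx ∧ dy.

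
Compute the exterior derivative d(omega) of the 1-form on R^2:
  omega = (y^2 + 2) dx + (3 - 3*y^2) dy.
d(omega) = (-2*y) dx ∧ dy

For a 1-form omega = sum_i f_i dx_i, the exterior derivative is
  d(omega) = sum_{i < j} (∂f_j/∂x_i - ∂f_i/∂x_j) dx_i ∧ dx_j.
  coefficient of dx ∧ dy: ∂f_2/∂x - ∂f_1/∂y = ∂(3 - 3*y^2)/∂x - ∂(y^2 + 2)/∂y = -2*y
Assembling: d(omega) = (-2*y) dx ∧ dy.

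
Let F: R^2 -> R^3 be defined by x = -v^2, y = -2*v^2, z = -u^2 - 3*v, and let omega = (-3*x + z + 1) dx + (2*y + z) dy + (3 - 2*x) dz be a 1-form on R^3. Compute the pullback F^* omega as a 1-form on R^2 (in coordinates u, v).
F^* omega = (2*u*(-2*v^2 - 3)) du + (6*u^2*v + 10*v^3 + 12*v^2 - 2*v - 9) dv

Using F^*(f dg) = (f ∘ F) d(g ∘ F), substitute each coordinate x_i by F_i(u, v) in f_i, and replace dx_i by d F_i = (∂F_i/∂u) du + (∂F_i/∂v) dv.
  For the x component: f_1(F) = -u^2 + 3*v^2 - 3*v + 1; d F_1 = (0) du + (-2*v) dv
  For the y component: f_2(F) = -u^2 - 4*v^2 - 3*v; d F_2 = (0) du + (-4*v) dv
  For the z component: f_3(F) = 2*v^2 + 3; d F_3 = (-2*u) du + (-3) dv
Combining and collecting du, dv coefficients:
  coeff of du: 2*u*(-2*v^2 - 3)
  coeff of dv: 6*u^2*v + 10*v^3 + 12*v^2 - 2*v - 9
F^* omega = (2*u*(-2*v^2 - 3)) du + (6*u^2*v + 10*v^3 + 12*v^2 - 2*v - 9) dv.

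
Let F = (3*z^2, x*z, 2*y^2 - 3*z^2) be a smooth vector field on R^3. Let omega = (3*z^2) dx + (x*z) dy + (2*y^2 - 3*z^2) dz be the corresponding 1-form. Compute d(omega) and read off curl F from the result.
d(omega) = (-x + 4*y) dy ∧ dz + (6*z) dz ∧ dx + (z) dx ∧ dy; curl F = (-x + 4*y, 6*z, z)

d omega = sum_{i<j} (∂f_j/∂x_i - ∂f_i/∂x_j) dx_i ∧ dx_j. Under the identification (dy ∧ dz, dz ∧ dx, dx ∧ dy) ↔ (e_x, e_y, e_z), the coefficients are exactly the components of curl F. Compute:
  ∂R/∂y - ∂Q/∂z = (4*y) - (x) = -x + 4*y
  ∂P/∂z - ∂R/∂x = (6*z) - (0) = 6*z
  ∂Q/∂x - ∂P/∂y = (z) - (0) = z.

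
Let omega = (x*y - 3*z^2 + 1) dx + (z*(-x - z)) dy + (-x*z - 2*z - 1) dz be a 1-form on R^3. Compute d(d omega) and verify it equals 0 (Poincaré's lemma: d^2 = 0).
d(d omega) = 0

Step 1: d omega = sum_{i<j} (∂f_j/∂x_i - ∂f_i/∂x_j) dx_i ∧ dx_j:
  coeff of dx ∧ dy: -x - z
  coeff of dx ∧ dz: 5*z
  coeff of dy ∧ dz: x + 2*z
Step 2: Apply d again to each 2-form coefficient. The only possible 3-form in R^3 is dx ∧ dy ∧ dz, with coefficient
  ∂(coeff of dy∧dz)/∂x - ∂(coeff of dx∧dz)/∂y + ∂(coeff of dx∧dy)/∂z
  = ∂/∂x (x + 2*z) - ∂/∂y (5*z) + ∂/∂z (-x - z).
Each of these terms simplifies to sums of mixed partials that cancel in pairs. The result is 0 (by equality of mixed partials for smooth functions — Schwarz / Clairaut).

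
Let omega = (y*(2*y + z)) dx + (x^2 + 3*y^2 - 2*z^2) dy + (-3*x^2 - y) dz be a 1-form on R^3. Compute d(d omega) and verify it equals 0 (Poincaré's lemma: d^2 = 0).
d(d omega) = 0

Step 1: d omega = sum_{i<j} (∂f_j/∂x_i - ∂f_i/∂x_j) dx_i ∧ dx_j:
  coeff of dx ∧ dy: 2*x - 4*y - z
  coeff of dx ∧ dz: -6*x - y
  coeff of dy ∧ dz: 4*z - 1
Step 2: Apply d again to each 2-form coefficient. The only possible 3-form in R^3 is dx ∧ dy ∧ dz, with coefficient
  ∂(coeff of dy∧dz)/∂x - ∂(coeff of dx∧dz)/∂y + ∂(coeff of dx∧dy)/∂z
  = ∂/∂x (4*z - 1) - ∂/∂y (-6*x - y) + ∂/∂z (2*x - 4*y - z).
Each of these terms simplifies to sums of mixed partials that cancel in pairs. The result is 0 (by equality of mixed partials for smooth functions — Schwarz / Clairaut).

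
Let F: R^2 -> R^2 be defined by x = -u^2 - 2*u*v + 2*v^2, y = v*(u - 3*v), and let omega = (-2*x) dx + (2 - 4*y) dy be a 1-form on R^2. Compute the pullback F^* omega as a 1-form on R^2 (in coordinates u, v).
F^* omega = (-4*u^3 - 12*u^2*v - 4*u*v^2 + 20*v^3 + 2*v) du + (-4*u^3 - 4*u^2*v + 60*u*v^2 + 2*u - 88*v^3 - 12*v) dv

Using F^*(f dg) = (f ∘ F) d(g ∘ F), substitute each coordinate x_i by F_i(u, v) in f_i, and replace dx_i by d F_i = (∂F_i/∂u) du + (∂F_i/∂v) dv.
  For the x component: f_1(F) = 2*u^2 + 4*u*v - 4*v^2; d F_1 = (-2*u - 2*v) du + (-2*u + 4*v) dv
  For the y component: f_2(F) = -4*u*v + 12*v^2 + 2; d F_2 = (v) du + (u - 6*v) dv
Combining and collecting du, dv coefficients:
  coeff of du: -4*u^3 - 12*u^2*v - 4*u*v^2 + 20*v^3 + 2*v
  coeff of dv: -4*u^3 - 4*u^2*v + 60*u*v^2 + 2*u - 88*v^3 - 12*v
F^* omega = (-4*u^3 - 12*u^2*v - 4*u*v^2 + 20*v^3 + 2*v) du + (-4*u^3 - 4*u^2*v + 60*u*v^2 + 2*u - 88*v^3 - 12*v) dv.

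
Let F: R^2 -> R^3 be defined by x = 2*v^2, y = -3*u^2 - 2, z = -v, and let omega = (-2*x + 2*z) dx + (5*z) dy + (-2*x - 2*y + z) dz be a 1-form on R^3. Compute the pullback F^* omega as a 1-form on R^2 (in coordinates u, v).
F^* omega = (30*u*v) du + (-6*u^2 - 16*v^3 - 4*v^2 + v - 4) dv

Using F^*(f dg) = (f ∘ F) d(g ∘ F), substitute each coordinate x_i by F_i(u, v) in f_i, and replace dx_i by d F_i = (∂F_i/∂u) du + (∂F_i/∂v) dv.
  For the x component: f_1(F) = 2*v*(-2*v - 1); d F_1 = (0) du + (4*v) dv
  For the y component: f_2(F) = -5*v; d F_2 = (-6*u) du + (0) dv
  For the z component: f_3(F) = 6*u^2 - 4*v^2 - v + 4; d F_3 = (0) du + (-1) dv
Combining and collecting du, dv coefficients:
  coeff of du: 30*u*v
  coeff of dv: -6*u^2 - 16*v^3 - 4*v^2 + v - 4
F^* omega = (30*u*v) du + (-6*u^2 - 16*v^3 - 4*v^2 + v - 4) dv.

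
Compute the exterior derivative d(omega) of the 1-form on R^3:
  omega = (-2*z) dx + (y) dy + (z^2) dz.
d(omega) = (2) dx ∧ dz

For a 1-form omega = sum_i f_i dx_i, the exterior derivative is
  d(omega) = sum_{i < j} (∂f_j/∂x_i - ∂f_i/∂x_j) dx_i ∧ dx_j.
  coefficient of dx ∧ dz: ∂f_3/∂x - ∂f_1/∂z = ∂(z^2)/∂x - ∂(-2*z)/∂z = 2
Assembling: d(omega) = (2) dx ∧ dz.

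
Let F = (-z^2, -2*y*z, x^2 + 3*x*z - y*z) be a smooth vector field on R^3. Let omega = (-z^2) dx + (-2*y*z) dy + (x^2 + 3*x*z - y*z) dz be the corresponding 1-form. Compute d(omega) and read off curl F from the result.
d(omega) = (2*y - z) dy ∧ dz + (-2*x - 5*z) dz ∧ dx + (0) dx ∧ dy; curl F = (2*y - z, -2*x - 5*z, 0)

d omega = sum_{i<j} (∂f_j/∂x_i - ∂f_i/∂x_j) dx_i ∧ dx_j. Under the identification (dy ∧ dz, dz ∧ dx, dx ∧ dy) ↔ (e_x, e_y, e_z), the coefficients are exactly the components of curl F. Compute:
  ∂R/∂y - ∂Q/∂z = (-z) - (-2*y) = 2*y - z
  ∂P/∂z - ∂R/∂x = (-2*z) - (2*x + 3*z) = -2*x - 5*z
  ∂Q/∂x - ∂P/∂y = (0) - (0) = 0.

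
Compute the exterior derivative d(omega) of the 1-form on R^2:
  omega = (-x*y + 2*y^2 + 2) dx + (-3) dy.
d(omega) = (x - 4*y) dx ∧ dy

For a 1-form omega = sum_i f_i dx_i, the exterior derivative is
  d(omega) = sum_{i < j} (∂f_j/∂x_i - ∂f_i/∂x_j) dx_i ∧ dx_j.
  coefficient of dx ∧ dy: ∂f_2/∂x - ∂f_1/∂y = ∂(-3)/∂x - ∂(-x*y + 2*y^2 + 2)/∂y = x - 4*y
Assembling: d(omega) = (x - 4*y) dx ∧ dy.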